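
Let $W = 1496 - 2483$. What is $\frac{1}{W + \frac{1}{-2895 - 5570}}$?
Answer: $- \frac{8465}{8354956} \approx -0.0010132$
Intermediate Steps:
$W = -987$ ($W = 1496 - 2483 = -987$)
$\frac{1}{W + \frac{1}{-2895 - 5570}} = \frac{1}{-987 + \frac{1}{-2895 - 5570}} = \frac{1}{-987 + \frac{1}{-8465}} = \frac{1}{-987 - \frac{1}{8465}} = \frac{1}{- \frac{8354956}{8465}} = - \frac{8465}{8354956}$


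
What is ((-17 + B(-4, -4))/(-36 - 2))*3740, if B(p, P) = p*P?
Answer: 1870/19 ≈ 98.421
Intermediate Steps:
B(p, P) = P*p
((-17 + B(-4, -4))/(-36 - 2))*3740 = ((-17 - 4*(-4))/(-36 - 2))*3740 = ((-17 + 16)/(-38))*3740 = -1*(-1/38)*3740 = (1/38)*3740 = 1870/19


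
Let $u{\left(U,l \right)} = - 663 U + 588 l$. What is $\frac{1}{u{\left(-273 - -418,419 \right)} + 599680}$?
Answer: $\frac{1}{749917} \approx 1.3335 \cdot 10^{-6}$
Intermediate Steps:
$\frac{1}{u{\left(-273 - -418,419 \right)} + 599680} = \frac{1}{\left(- 663 \left(-273 - -418\right) + 588 \cdot 419\right) + 599680} = \frac{1}{\left(- 663 \left(-273 + 418\right) + 246372\right) + 599680} = \frac{1}{\left(\left(-663\right) 145 + 246372\right) + 599680} = \frac{1}{\left(-96135 + 246372\right) + 599680} = \frac{1}{150237 + 599680} = \frac{1}{749917}$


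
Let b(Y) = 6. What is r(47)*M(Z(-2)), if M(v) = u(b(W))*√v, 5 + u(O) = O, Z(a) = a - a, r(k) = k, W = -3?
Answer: 0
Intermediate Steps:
Z(a) = 0
u(O) = -5 + O
M(v) = √v (M(v) = (-5 + 6)*√v = 1*√v = √v)
r(47)*M(Z(-2)) = 47*√0 = 47*0 = 0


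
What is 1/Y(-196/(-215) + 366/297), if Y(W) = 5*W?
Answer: 4257/45634 ≈ 0.093286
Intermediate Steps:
1/Y(-196/(-215) + 366/297) = 1/(5*(-196/(-215) + 366/297)) = 1/(5*(-196*(-1/215) + 366*(1/297))) = 1/(5*(196/215 + 122/99)) = 1/(5*(45634/21285)) = 1/(45634/4257) = 4257/45634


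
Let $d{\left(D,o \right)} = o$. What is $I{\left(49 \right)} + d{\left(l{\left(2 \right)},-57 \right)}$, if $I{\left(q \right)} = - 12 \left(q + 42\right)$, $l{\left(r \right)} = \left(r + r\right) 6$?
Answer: $-1149$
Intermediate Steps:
$l{\left(r \right)} = 12 r$ ($l{\left(r \right)} = 2 r 6 = 12 r$)
$I{\left(q \right)} = -504 - 12 q$ ($I{\left(q \right)} = - 12 \left(42 + q\right) = -504 - 12 q$)
$I{\left(49 \right)} + d{\left(l{\left(2 \right)},-57 \right)} = \left(-504 - 588\right) - 57 = -1092 - 57 = -1149$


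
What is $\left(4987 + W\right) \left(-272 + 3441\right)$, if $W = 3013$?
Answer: $25352000$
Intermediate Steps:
$\left(4987 + W\right) \left(-272 + 3441\right) = \left(4987 + 3013\right) \left(-272 + 3441\right) = 8000 \cdot 3169 = 25352000$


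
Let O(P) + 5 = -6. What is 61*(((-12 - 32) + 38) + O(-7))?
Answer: -1037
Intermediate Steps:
O(P) = -11 (O(P) = -5 - 6 = -11)
61*(((-12 - 32) + 38) + O(-7)) = 61*(((-12 - 32) + 38) - 11) = 61*((-44 + 38) - 11) = 61*(-6 - 11) = 61*(-17) = -1037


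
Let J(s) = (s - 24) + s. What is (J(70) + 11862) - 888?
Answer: 11090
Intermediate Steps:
J(s) = -24 + 2*s (J(s) = (-24 + s) + s = -24 + 2*s)
(J(70) + 11862) - 888 = ((-24 + 2*70) + 11862) - 888 = ((-24 + 140) + 11862) - 888 = (116 + 11862) - 888 = 11978 - 888 = 11090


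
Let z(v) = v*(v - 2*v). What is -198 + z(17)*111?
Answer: -32277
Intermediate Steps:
z(v) = -v² (z(v) = v*(-v) = -v²)
-198 + z(17)*111 = -198 - 1*17²*111 = -198 - 1*289*111 = -198 - 289*111 = -198 - 32079 = -32277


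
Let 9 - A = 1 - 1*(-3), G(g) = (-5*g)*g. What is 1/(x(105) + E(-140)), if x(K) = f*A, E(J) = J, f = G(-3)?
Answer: -1/365 ≈ -0.0027397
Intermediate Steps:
G(g) = -5*g²
f = -45 (f = -5*(-3)² = -5*9 = -45)
A = 5 (A = 9 - (1 - 1*(-3)) = 9 - (1 + 3) = 9 - 1*4 = 9 - 4 = 5)
x(K) = -225 (x(K) = -45*5 = -225)
1/(x(105) + E(-140)) = 1/(-225 - 140) = 1/(-365) = -1/365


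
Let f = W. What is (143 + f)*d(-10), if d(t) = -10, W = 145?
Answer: -2880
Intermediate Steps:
f = 145
(143 + f)*d(-10) = (143 + 145)*(-10) = 288*(-10) = -2880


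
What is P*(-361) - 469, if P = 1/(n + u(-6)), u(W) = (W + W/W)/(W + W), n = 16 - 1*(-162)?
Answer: -1008461/2141 ≈ -471.02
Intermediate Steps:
n = 178 (n = 16 + 162 = 178)
u(W) = (1 + W)/(2*W) (u(W) = (W + 1)/((2*W)) = (1 + W)*(1/(2*W)) = (1 + W)/(2*W))
P = 12/2141 (P = 1/(178 + (½)*(1 - 6)/(-6)) = 1/(178 + (½)*(-⅙)*(-5)) = 1/(178 + 5/12) = 1/(2141/12) = 12/2141 ≈ 0.0056049)
P*(-361) - 469 = (12/2141)*(-361) - 469 = -4332/2141 - 469 = -1008461/2141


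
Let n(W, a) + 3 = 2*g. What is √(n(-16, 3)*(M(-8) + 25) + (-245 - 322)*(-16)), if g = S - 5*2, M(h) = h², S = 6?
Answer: √8093 ≈ 89.961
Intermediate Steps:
g = -4 (g = 6 - 5*2 = 6 - 10 = -4)
n(W, a) = -11 (n(W, a) = -3 + 2*(-4) = -3 - 8 = -11)
√(n(-16, 3)*(M(-8) + 25) + (-245 - 322)*(-16)) = √(-11*((-8)² + 25) + (-245 - 322)*(-16)) = √(-11*(64 + 25) - 567*(-16)) = √(-11*89 + 9072) = √(-979 + 9072) = √8093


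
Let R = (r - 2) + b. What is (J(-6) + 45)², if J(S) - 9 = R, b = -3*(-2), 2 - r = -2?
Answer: 3844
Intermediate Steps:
r = 4 (r = 2 - 1*(-2) = 2 + 2 = 4)
b = 6
R = 8 (R = (4 - 2) + 6 = 2 + 6 = 8)
J(S) = 17 (J(S) = 9 + 8 = 17)
(J(-6) + 45)² = (17 + 45)² = 62² = 3844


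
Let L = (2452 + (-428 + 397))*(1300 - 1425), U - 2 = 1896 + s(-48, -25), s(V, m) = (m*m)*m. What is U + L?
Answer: -316352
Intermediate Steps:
s(V, m) = m³ (s(V, m) = m²*m = m³)
U = -13727 (U = 2 + (1896 + (-25)³) = 2 + (1896 - 15625) = 2 - 13729 = -13727)
L = -302625 (L = (2452 - 31)*(-125) = 2421*(-125) = -302625)
U + L = -13727 - 302625 = -316352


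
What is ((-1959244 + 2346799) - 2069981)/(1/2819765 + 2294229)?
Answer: -2372022974945/3234593318093 ≈ -0.73333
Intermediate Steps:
((-1959244 + 2346799) - 2069981)/(1/2819765 + 2294229) = (387555 - 2069981)/(1/2819765 + 2294229) = -1682426/6469186636186/2819765 = -1682426*2819765/6469186636186 = -2372022974945/3234593318093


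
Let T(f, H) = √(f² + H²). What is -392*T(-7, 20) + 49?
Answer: 49 - 392*√449 ≈ -8257.3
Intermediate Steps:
T(f, H) = √(H² + f²)
-392*T(-7, 20) + 49 = -392*√(20² + (-7)²) + 49 = -392*√(400 + 49) + 49 = -392*√449 + 49 = 49 - 392*√449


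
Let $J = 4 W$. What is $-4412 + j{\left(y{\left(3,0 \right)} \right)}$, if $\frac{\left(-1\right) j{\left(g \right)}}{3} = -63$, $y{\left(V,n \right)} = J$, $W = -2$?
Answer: $-4223$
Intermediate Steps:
$J = -8$ ($J = 4 \left(-2\right) = -8$)
$y{\left(V,n \right)} = -8$
$j{\left(g \right)} = 189$ ($j{\left(g \right)} = \left(-3\right) \left(-63\right) = 189$)
$-4412 + j{\left(y{\left(3,0 \right)} \right)} = -4412 + 189 = -4223$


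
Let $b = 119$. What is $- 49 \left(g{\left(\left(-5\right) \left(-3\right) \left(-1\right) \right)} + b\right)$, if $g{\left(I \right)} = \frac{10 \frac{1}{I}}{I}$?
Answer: $- \frac{262493}{45} \approx -5833.2$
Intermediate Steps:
$g{\left(I \right)} = \frac{10}{I^{2}}$
$- 49 \left(g{\left(\left(-5\right) \left(-3\right) \left(-1\right) \right)} + b\right) = - 49 \left(\frac{10}{225} + 119\right) = - 49 \left(10 \cdot \frac{1}{225} + 119\right) = - 49 \left(\frac{2}{45} + 119\right) = \left(-49\right) \frac{5357}{45} = - \frac{262493}{45}$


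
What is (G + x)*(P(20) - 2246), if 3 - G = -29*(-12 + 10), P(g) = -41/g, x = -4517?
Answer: 51390423/5 ≈ 1.0278e+7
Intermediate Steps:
G = -55 (G = 3 - (-29)*(-12 + 10) = 3 - (-29)*(-2) = 3 - 1*58 = 3 - 58 = -55)
(G + x)*(P(20) - 2246) = (-55 - 4517)*(-41/20 - 2246) = -4572*(-41*1/20 - 2246) = -4572*(-41/20 - 2246) = -4572*(-44961/20) = 51390423/5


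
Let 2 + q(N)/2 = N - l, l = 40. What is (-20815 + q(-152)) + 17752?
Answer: -3451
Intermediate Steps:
q(N) = -84 + 2*N (q(N) = -4 + 2*(N - 1*40) = -4 + 2*(N - 40) = -4 + 2*(-40 + N) = -4 + (-80 + 2*N) = -84 + 2*N)
(-20815 + q(-152)) + 17752 = (-20815 + (-84 + 2*(-152))) + 17752 = (-20815 + (-84 - 304)) + 17752 = (-20815 - 388) + 17752 = -21203 + 17752 = -3451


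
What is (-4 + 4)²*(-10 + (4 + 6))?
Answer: 0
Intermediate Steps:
(-4 + 4)²*(-10 + (4 + 6)) = 0²*(-10 + 10) = 0*0 = 0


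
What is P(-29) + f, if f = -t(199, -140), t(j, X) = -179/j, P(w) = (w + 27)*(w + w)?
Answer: 23263/199 ≈ 116.90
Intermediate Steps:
P(w) = 2*w*(27 + w) (P(w) = (27 + w)*(2*w) = 2*w*(27 + w))
f = 179/199 (f = -(-179)/199 = -1*(-179/199) = 179/199 ≈ 0.89950)
P(-29) + f = 2*(-29)*(27 - 29) + 179/199 = 2*(-29)*(-2) + 179/199 = 116 + 179/199 = 23263/199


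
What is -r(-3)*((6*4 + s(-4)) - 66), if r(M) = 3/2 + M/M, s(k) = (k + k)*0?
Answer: 105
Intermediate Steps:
s(k) = 0 (s(k) = (2*k)*0 = 0)
r(M) = 5/2 (r(M) = 3*(½) + 1 = 3/2 + 1 = 5/2)
-r(-3)*((6*4 + s(-4)) - 66) = -5*((6*4 + 0) - 66)/2 = -5*((24 + 0) - 66)/2 = -5*(24 - 66)/2 = -5*(-42)/2 = -1*(-105) = 105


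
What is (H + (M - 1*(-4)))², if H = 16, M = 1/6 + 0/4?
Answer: 14641/36 ≈ 406.69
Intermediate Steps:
M = ⅙ (M = 1*(⅙) + 0*(¼) = ⅙ + 0 = ⅙ ≈ 0.16667)
(H + (M - 1*(-4)))² = (16 + (⅙ - 1*(-4)))² = (16 + (⅙ + 4))² = (16 + 25/6)² = (121/6)² = 14641/36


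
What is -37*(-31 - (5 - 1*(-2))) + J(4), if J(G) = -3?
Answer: 1403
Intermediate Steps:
-37*(-31 - (5 - 1*(-2))) + J(4) = -37*(-31 - (5 - 1*(-2))) - 3 = -37*(-31 - (5 + 2)) - 3 = -37*(-31 - 1*7) - 3 = -37*(-31 - 7) - 3 = -37*(-38) - 3 = 1406 - 3 = 1403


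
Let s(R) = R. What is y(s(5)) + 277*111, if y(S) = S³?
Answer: 30872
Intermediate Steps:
y(s(5)) + 277*111 = 5³ + 277*111 = 125 + 30747 = 30872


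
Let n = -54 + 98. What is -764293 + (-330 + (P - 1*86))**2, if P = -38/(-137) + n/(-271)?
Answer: -815101315019953/1378414129 ≈ -5.9133e+5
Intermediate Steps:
n = 44
P = 4270/37127 (P = -38/(-137) + 44/(-271) = -38*(-1/137) + 44*(-1/271) = 38/137 - 44/271 = 4270/37127 ≈ 0.11501)
-764293 + (-330 + (P - 1*86))**2 = -764293 + (-330 + (4270/37127 - 1*86))**2 = -764293 + (-330 + (4270/37127 - 86))**2 = -764293 + (-330 - 3188652/37127)**2 = -764293 + (-15440562/37127)**2 = -764293 + 238410954875844/1378414129 = -815101315019953/1378414129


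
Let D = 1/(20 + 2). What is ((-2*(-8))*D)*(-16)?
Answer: -128/11 ≈ -11.636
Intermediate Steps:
D = 1/22 ≈ 0.045455
((-2*(-8))*D)*(-16) = (-2*(-8)*(1/22))*(-16) = (16*(1/22))*(-16) = (8/11)*(-16) = -128/11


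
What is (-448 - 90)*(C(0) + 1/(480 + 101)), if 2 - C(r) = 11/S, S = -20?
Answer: -7976119/5810 ≈ -1372.8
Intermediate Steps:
C(r) = 51/20 (C(r) = 2 - 11/(-20) = 2 - 11*(-1)/20 = 2 - 1*(-11/20) = 2 + 11/20 = 51/20)
(-448 - 90)*(C(0) + 1/(480 + 101)) = (-448 - 90)*(51/20 + 1/(480 + 101)) = -538*(51/20 + 1/581) = -538*29651/11620 = -7976119/5810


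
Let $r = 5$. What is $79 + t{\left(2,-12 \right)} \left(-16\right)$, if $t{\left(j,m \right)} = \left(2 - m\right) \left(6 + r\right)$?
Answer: $-2385$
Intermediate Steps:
$t{\left(j,m \right)} = 22 - 11 m$ ($t{\left(j,m \right)} = \left(2 - m\right) \left(6 + 5\right) = \left(2 - m\right) 11 = 22 - 11 m$)
$79 + t{\left(2,-12 \right)} \left(-16\right) = 79 + \left(22 - -132\right) \left(-16\right) = 79 + \left(22 + 132\right) \left(-16\right) = 79 + 154 \left(-16\right) = 79 - 2464 = -2385$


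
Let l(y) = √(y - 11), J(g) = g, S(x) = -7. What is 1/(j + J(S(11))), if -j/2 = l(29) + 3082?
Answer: -2057/12693723 + 2*√2/12693723 ≈ -0.00016183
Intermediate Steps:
l(y) = √(-11 + y)
j = -6164 - 6*√2 (j = -2*(√(-11 + 29) + 3082) = -2*(√18 + 3082) = -2*(3*√2 + 3082) = -2*(3082 + 3*√2) = -6164 - 6*√2 ≈ -6172.5)
1/(j + J(S(11))) = 1/((-6164 - 6*√2) - 7) = 1/(-6171 - 6*√2)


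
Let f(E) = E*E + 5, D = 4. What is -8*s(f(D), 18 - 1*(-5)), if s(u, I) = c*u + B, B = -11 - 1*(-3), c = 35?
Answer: -5816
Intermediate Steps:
f(E) = 5 + E² (f(E) = E² + 5 = 5 + E²)
B = -8 (B = -11 + 3 = -8)
s(u, I) = -8 + 35*u (s(u, I) = 35*u - 8 = -8 + 35*u)
-8*s(f(D), 18 - 1*(-5)) = -8*(-8 + 35*(5 + 4²)) = -8*(-8 + 35*(5 + 16)) = -8*(-8 + 35*21) = -8*(-8 + 735) = -8*727 = -5816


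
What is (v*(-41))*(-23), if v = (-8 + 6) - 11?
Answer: -12259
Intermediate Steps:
v = -13 (v = -2 - 11 = -13)
(v*(-41))*(-23) = -13*(-41)*(-23) = 533*(-23) = -12259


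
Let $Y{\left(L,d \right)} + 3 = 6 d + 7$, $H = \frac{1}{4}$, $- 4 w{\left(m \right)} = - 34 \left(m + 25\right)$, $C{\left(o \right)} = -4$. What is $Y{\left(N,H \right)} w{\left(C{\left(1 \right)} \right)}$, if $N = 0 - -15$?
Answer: $\frac{3927}{4} \approx 981.75$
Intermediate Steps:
$w{\left(m \right)} = \frac{425}{2} + \frac{17 m}{2}$ ($w{\left(m \right)} = - \frac{\left(-34\right) \left(m + 25\right)}{4} = - \frac{\left(-34\right) \left(25 + m\right)}{4} = - \frac{-850 - 34 m}{4} = \frac{425}{2} + \frac{17 m}{2}$)
$H = \frac{1}{4} \approx 0.25$
$N = 15$ ($N = 0 + 15 = 15$)
$Y{\left(L,d \right)} = 4 + 6 d$ ($Y{\left(L,d \right)} = -3 + \left(6 d + 7\right) = -3 + \left(7 + 6 d\right) = 4 + 6 d$)
$Y{\left(N,H \right)} w{\left(C{\left(1 \right)} \right)} = \left(4 + 6 \cdot \frac{1}{4}\right) \left(\frac{425}{2} + \frac{17}{2} \left(-4\right)\right) = \left(4 + \frac{3}{2}\right) \left(\frac{425}{2} - 34\right) = \frac{11}{2} \cdot \frac{357}{2} = \frac{3927}{4}$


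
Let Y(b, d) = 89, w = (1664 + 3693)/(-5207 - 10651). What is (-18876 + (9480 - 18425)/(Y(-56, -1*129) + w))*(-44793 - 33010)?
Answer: 415181707916514/281201 ≈ 1.4765e+9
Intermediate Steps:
w = -5357/15858 (w = 5357/(-15858) = 5357*(-1/15858) = -5357/15858 ≈ -0.33781)
(-18876 + (9480 - 18425)/(Y(-56, -1*129) + w))*(-44793 - 33010) = (-18876 + (9480 - 18425)/(89 - 5357/15858))*(-44793 - 33010) = (-18876 - 8945/1406005/15858)*(-77803) = (-18876 - 8945*15858/1406005)*(-77803) = (-18876 - 28369962/281201)*(-77803) = -5336320038/281201*(-77803) = 415181707916514/281201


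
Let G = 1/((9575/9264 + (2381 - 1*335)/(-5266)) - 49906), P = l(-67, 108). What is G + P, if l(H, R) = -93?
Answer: -113208646096029/1217297007569 ≈ -93.000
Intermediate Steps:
P = -93
G = -24392112/1217297007569 (G = 1/((9575*(1/9264) + (2381 - 335)*(-1/5266)) - 49906) = 1/((9575/9264 + 2046*(-1/5266)) - 49906) = 1/((9575/9264 - 1023/2633) - 49906) = 1/(15733903/24392112 - 49906) = 1/(-1217297007569/24392112) = -24392112/1217297007569 ≈ -2.0038e-5)
G + P = -24392112/1217297007569 - 93 = -113208646096029/1217297007569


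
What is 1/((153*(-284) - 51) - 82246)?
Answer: -1/125749 ≈ -7.9523e-6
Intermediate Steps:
1/((153*(-284) - 51) - 82246) = 1/((-43452 - 51) - 82246) = 1/(-43503 - 82246) = 1/(-125749) = -1/125749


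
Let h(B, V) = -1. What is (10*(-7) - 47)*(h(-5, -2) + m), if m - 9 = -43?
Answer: 4095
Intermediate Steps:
m = -34 (m = 9 - 43 = -34)
(10*(-7) - 47)*(h(-5, -2) + m) = (10*(-7) - 47)*(-1 - 34) = (-70 - 47)*(-35) = -117*(-35) = 4095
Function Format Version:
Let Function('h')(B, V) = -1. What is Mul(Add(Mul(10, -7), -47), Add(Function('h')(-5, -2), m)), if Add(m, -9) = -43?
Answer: 4095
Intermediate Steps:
m = -34 (m = Add(9, -43) = -34)
Mul(Add(Mul(10, -7), -47), Add(Function('h')(-5, -2), m)) = Mul(Add(Mul(10, -7), -47), Add(-1, -34)) = Mul(Add(-70, -47), -35) = Mul(-117, -35) = 4095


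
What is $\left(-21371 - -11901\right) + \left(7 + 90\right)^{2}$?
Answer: $-61$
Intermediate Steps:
$\left(-21371 - -11901\right) + \left(7 + 90\right)^{2} = \left(-21371 + 11901\right) + 97^{2} = -9470 + 9409 = -61$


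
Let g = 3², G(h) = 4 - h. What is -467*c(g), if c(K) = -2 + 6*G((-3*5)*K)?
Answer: -388544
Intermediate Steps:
g = 9
c(K) = 22 + 90*K (c(K) = -2 + 6*(4 - (-3*5)*K) = -2 + 6*(4 - (-15)*K) = -2 + 6*(4 + 15*K) = -2 + (24 + 90*K) = 22 + 90*K)
-467*c(g) = -467*(22 + 90*9) = -467*(22 + 810) = -467*832 = -388544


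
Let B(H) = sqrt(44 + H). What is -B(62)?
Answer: -sqrt(106) ≈ -10.296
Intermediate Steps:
-B(62) = -sqrt(44 + 62) = -sqrt(106)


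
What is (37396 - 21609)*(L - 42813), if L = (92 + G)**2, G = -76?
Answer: -671847359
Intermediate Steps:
L = 256 (L = (92 - 76)**2 = 16**2 = 256)
(37396 - 21609)*(L - 42813) = (37396 - 21609)*(256 - 42813) = 15787*(-42557) = -671847359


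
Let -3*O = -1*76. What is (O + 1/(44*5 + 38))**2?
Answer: 4748041/7396 ≈ 641.97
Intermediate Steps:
O = 76/3 (O = -(-1)*76/3 = -1/3*(-76) = 76/3 ≈ 25.333)
(O + 1/(44*5 + 38))**2 = (76/3 + 1/(44*5 + 38))**2 = (76/3 + 1/(220 + 38))**2 = (76/3 + 1/258)**2 = (2179/86)**2 = 4748041/7396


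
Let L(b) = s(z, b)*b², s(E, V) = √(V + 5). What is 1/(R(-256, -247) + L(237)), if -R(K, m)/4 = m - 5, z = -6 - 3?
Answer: -56/42416581761 + 68651*√2/84833163522 ≈ 1.1431e-6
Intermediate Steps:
z = -9
R(K, m) = 20 - 4*m (R(K, m) = -4*(m - 5) = -4*(-5 + m) = 20 - 4*m)
s(E, V) = √(5 + V)
L(b) = b²*√(5 + b) (L(b) = √(5 + b)*b² = b²*√(5 + b))
1/(R(-256, -247) + L(237)) = 1/((20 - 4*(-247)) + 237²*√(5 + 237)) = 1/((20 + 988) + 56169*√242) = 1/(1008 + 56169*(11*√2)) = 1/(1008 + 617859*√2)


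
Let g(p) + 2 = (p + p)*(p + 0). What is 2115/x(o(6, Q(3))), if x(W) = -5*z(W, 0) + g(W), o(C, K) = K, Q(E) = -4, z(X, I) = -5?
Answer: 423/11 ≈ 38.455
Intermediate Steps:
g(p) = -2 + 2*p² (g(p) = -2 + (p + p)*(p + 0) = -2 + (2*p)*p = -2 + 2*p²)
x(W) = 23 + 2*W² (x(W) = -5*(-5) + (-2 + 2*W²) = 25 + (-2 + 2*W²) = 23 + 2*W²)
2115/x(o(6, Q(3))) = 2115/(23 + 2*(-4)²) = 2115/(23 + 2*16) = 2115/(23 + 32) = 2115/55 = 2115*(1/55) = 423/11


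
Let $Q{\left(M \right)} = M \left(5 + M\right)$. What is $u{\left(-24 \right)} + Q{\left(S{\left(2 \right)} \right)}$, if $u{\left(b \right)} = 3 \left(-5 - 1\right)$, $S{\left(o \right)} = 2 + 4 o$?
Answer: $132$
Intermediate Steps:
$u{\left(b \right)} = -18$ ($u{\left(b \right)} = 3 \left(-6\right) = -18$)
$u{\left(-24 \right)} + Q{\left(S{\left(2 \right)} \right)} = -18 + \left(2 + 4 \cdot 2\right) \left(5 + \left(2 + 4 \cdot 2\right)\right) = -18 + \left(2 + 8\right) \left(5 + \left(2 + 8\right)\right) = -18 + 10 \left(5 + 10\right) = -18 + 10 \cdot 15 = -18 + 150 = 132$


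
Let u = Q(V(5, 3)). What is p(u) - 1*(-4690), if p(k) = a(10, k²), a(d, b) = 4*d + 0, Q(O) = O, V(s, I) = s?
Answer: 4730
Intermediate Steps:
u = 5
a(d, b) = 4*d
p(k) = 40 (p(k) = 4*10 = 40)
p(u) - 1*(-4690) = 40 - 1*(-4690) = 40 + 4690 = 4730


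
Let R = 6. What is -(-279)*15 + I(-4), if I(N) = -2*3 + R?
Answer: 4185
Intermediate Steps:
I(N) = 0 (I(N) = -2*3 + 6 = -6 + 6 = 0)
-(-279)*15 + I(-4) = -(-279)*15 + 0 = -93*(-45) + 0 = 4185 + 0 = 4185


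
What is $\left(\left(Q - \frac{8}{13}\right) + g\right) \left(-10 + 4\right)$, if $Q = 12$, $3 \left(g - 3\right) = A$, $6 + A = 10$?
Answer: $- \frac{1226}{13} \approx -94.308$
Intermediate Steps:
$A = 4$ ($A = -6 + 10 = 4$)
$g = \frac{13}{3}$ ($g = 3 + \frac{1}{3} \cdot 4 = 3 + \frac{4}{3} = \frac{13}{3} \approx 4.3333$)
$\left(\left(Q - \frac{8}{13}\right) + g\right) \left(-10 + 4\right) = \left(\left(12 - \frac{8}{13}\right) + \frac{13}{3}\right) \left(-10 + 4\right) = \left(\left(12 - \frac{8}{13}\right) + \frac{13}{3}\right) \left(-6\right) = \left(\frac{148}{13} + \frac{13}{3}\right) \left(-6\right) = \frac{613}{39} \left(-6\right) = - \frac{1226}{13}$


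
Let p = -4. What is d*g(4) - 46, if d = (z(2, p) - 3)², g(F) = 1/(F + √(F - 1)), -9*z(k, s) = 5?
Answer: -44342/1053 - 1024*√3/1053 ≈ -43.794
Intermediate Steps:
z(k, s) = -5/9 (z(k, s) = -⅑*5 = -5/9)
g(F) = 1/(F + √(-1 + F))
d = 1024/81 (d = (-5/9 - 3)² = (-32/9)² = 1024/81 ≈ 12.642)
d*g(4) - 46 = 1024/(81*(4 + √(-1 + 4))) - 46 = 1024/(81*(4 + √3)) - 46 = -46 + 1024/(81*(4 + √3))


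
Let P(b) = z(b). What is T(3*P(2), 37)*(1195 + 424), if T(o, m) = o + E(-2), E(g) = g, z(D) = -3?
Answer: -17809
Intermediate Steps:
P(b) = -3
T(o, m) = -2 + o (T(o, m) = o - 2 = -2 + o)
T(3*P(2), 37)*(1195 + 424) = (-2 + 3*(-3))*(1195 + 424) = (-2 - 9)*1619 = -11*1619 = -17809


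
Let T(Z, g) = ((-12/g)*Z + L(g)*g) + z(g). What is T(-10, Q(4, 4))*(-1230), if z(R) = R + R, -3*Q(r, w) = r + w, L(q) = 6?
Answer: 81590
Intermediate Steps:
Q(r, w) = -r/3 - w/3 (Q(r, w) = -(r + w)/3 = -r/3 - w/3)
z(R) = 2*R
T(Z, g) = 8*g - 12*Z/g (T(Z, g) = ((-12/g)*Z + 6*g) + 2*g = (-12*Z/g + 6*g) + 2*g = (6*g - 12*Z/g) + 2*g = 8*g - 12*Z/g)
T(-10, Q(4, 4))*(-1230) = (8*(-⅓*4 - ⅓*4) - 12*(-10)/(-⅓*4 - ⅓*4))*(-1230) = (8*(-4/3 - 4/3) - 12*(-10)/(-4/3 - 4/3))*(-1230) = (8*(-8/3) - 12*(-10)/(-8/3))*(-1230) = (-64/3 - 12*(-10)*(-3/8))*(-1230) = (-64/3 - 45)*(-1230) = -199/3*(-1230) = 81590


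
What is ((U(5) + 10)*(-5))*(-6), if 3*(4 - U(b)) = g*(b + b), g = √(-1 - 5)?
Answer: 420 - 100*I*√6 ≈ 420.0 - 244.95*I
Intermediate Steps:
g = I*√6 (g = √(-6) = I*√6 ≈ 2.4495*I)
U(b) = 4 - 2*I*b*√6/3 (U(b) = 4 - I*√6*(b + b)/3 = 4 - I*√6*2*b/3 = 4 - 2*I*b*√6/3)
((U(5) + 10)*(-5))*(-6) = (((4 - ⅔*I*5*√6) + 10)*(-5))*(-6) = (((4 - 10*I*√6/3) + 10)*(-5))*(-6) = ((14 - 10*I*√6/3)*(-5))*(-6) = (-70 + 50*I*√6/3)*(-6) = 420 - 100*I*√6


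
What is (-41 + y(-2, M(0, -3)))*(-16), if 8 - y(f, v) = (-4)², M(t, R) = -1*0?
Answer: 784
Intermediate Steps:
M(t, R) = 0
y(f, v) = -8 (y(f, v) = 8 - 1*(-4)² = 8 - 1*16 = 8 - 16 = -8)
(-41 + y(-2, M(0, -3)))*(-16) = (-41 - 8)*(-16) = -49*(-16) = 784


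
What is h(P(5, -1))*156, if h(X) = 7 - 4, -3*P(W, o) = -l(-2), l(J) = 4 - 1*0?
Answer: 468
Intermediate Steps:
l(J) = 4 (l(J) = 4 + 0 = 4)
P(W, o) = 4/3 (P(W, o) = -(-1)*4/3 = -⅓*(-4) = 4/3)
h(X) = 3
h(P(5, -1))*156 = 3*156 = 468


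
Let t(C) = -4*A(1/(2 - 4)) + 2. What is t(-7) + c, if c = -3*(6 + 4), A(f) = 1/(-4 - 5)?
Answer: -248/9 ≈ -27.556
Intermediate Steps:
A(f) = -⅑ (A(f) = 1/(-9) = -⅑)
t(C) = 22/9 (t(C) = -4*(-⅑) + 2 = 4/9 + 2 = 22/9)
c = -30 (c = -3*10 = -30)
t(-7) + c = 22/9 - 30 = -248/9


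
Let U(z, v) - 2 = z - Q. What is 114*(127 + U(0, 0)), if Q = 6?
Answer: 14022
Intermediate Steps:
U(z, v) = -4 + z (U(z, v) = 2 + (z - 1*6) = 2 + (z - 6) = 2 + (-6 + z) = -4 + z)
114*(127 + U(0, 0)) = 114*(127 + (-4 + 0)) = 114*(127 - 4) = 114*123 = 14022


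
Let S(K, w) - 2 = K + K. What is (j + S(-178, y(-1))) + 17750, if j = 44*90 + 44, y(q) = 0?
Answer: 21400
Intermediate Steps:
S(K, w) = 2 + 2*K (S(K, w) = 2 + (K + K) = 2 + 2*K)
j = 4004 (j = 3960 + 44 = 4004)
(j + S(-178, y(-1))) + 17750 = (4004 + (2 + 2*(-178))) + 17750 = (4004 + (2 - 356)) + 17750 = (4004 - 354) + 17750 = 3650 + 17750 = 21400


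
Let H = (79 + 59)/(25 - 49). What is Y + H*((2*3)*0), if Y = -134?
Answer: -134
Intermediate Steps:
H = -23/4 (H = 138/(-24) = 138*(-1/24) = -23/4 ≈ -5.7500)
Y + H*((2*3)*0) = -134 - 23*2*3*0/4 = -134 - 69*0/2 = -134 - 23/4*0 = -134 + 0 = -134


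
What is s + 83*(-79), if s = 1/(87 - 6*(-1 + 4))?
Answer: -452432/69 ≈ -6557.0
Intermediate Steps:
s = 1/69 (s = 1/(87 - 6*3) = 1/(87 - 18) = 1/69 ≈ 0.014493)
s + 83*(-79) = 1/69 + 83*(-79) = 1/69 - 6557 = -452432/69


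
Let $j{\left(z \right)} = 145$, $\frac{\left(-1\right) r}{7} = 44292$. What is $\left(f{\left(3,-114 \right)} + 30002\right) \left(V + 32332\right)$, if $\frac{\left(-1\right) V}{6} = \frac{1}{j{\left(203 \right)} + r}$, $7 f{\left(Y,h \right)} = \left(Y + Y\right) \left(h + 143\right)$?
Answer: $\frac{2106011134581112}{2169293} \approx 9.7083 \cdot 10^{8}$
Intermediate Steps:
$r = -310044$ ($r = \left(-7\right) 44292 = -310044$)
$f{\left(Y,h \right)} = \frac{2 Y \left(143 + h\right)}{7}$ ($f{\left(Y,h \right)} = \frac{\left(Y + Y\right) \left(h + 143\right)}{7} = \frac{2 Y \left(143 + h\right)}{7}$)
$V = \frac{6}{309899}$ ($V = - \frac{6}{145 - 310044} = - \frac{6}{-309899} = \left(-6\right) \left(- \frac{1}{309899}\right) = \frac{6}{309899} \approx 1.9361 \cdot 10^{-5}$)
$\left(f{\left(3,-114 \right)} + 30002\right) \left(V + 32332\right) = \left(\frac{2}{7} \cdot 3 \left(143 - 114\right) + 30002\right) \left(\frac{6}{309899} + 32332\right) = \left(\frac{2}{7} \cdot 3 \cdot 29 + 30002\right) \frac{10019654474}{309899} = \left(\frac{174}{7} + 30002\right) \frac{10019654474}{309899} = \frac{210188}{7} \cdot \frac{10019654474}{309899} = \frac{2106011134581112}{2169293}$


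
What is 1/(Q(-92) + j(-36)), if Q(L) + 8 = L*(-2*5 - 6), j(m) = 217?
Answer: 1/1681 ≈ 0.00059488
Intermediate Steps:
Q(L) = -8 - 16*L (Q(L) = -8 + L*(-2*5 - 6) = -8 + L*(-10 - 6) = -8 + L*(-16) = -8 - 16*L)
1/(Q(-92) + j(-36)) = 1/((-8 - 16*(-92)) + 217) = 1/((-8 + 1472) + 217) = 1/(1464 + 217) = 1/1681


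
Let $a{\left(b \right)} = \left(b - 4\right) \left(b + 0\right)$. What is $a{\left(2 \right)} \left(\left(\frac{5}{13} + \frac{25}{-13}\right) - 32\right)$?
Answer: $\frac{1744}{13} \approx 134.15$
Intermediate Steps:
$a{\left(b \right)} = b \left(-4 + b\right)$ ($a{\left(b \right)} = \left(-4 + b\right) b = b \left(-4 + b\right)$)
$a{\left(2 \right)} \left(\left(\frac{5}{13} + \frac{25}{-13}\right) - 32\right) = 2 \left(-4 + 2\right) \left(\left(\frac{5}{13} + \frac{25}{-13}\right) - 32\right) = 2 \left(-2\right) \left(\left(5 \cdot \frac{1}{13} + 25 \left(- \frac{1}{13}\right)\right) - 32\right) = - 4 \left(\left(\frac{5}{13} - \frac{25}{13}\right) - 32\right) = - 4 \left(- \frac{20}{13} - 32\right) = \left(-4\right) \left(- \frac{436}{13}\right) = \frac{1744}{13}$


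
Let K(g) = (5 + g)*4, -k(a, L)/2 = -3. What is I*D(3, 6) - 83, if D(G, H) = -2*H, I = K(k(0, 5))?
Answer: -611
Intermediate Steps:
k(a, L) = 6 (k(a, L) = -2*(-3) = 6)
K(g) = 20 + 4*g
I = 44 (I = 20 + 4*6 = 20 + 24 = 44)
I*D(3, 6) - 83 = 44*(-2*6) - 83 = 44*(-12) - 83 = -528 - 83 = -611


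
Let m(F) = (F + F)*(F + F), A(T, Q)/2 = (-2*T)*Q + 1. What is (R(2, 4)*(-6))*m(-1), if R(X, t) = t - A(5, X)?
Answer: -1008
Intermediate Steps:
A(T, Q) = 2 - 4*Q*T (A(T, Q) = 2*((-2*T)*Q + 1) = 2*(-2*Q*T + 1) = 2*(1 - 2*Q*T) = 2 - 4*Q*T)
m(F) = 4*F**2 (m(F) = (2*F)*(2*F) = 4*F**2)
R(X, t) = -2 + t + 20*X (R(X, t) = t - (2 - 4*X*5) = t - (2 - 20*X) = t + (-2 + 20*X) = -2 + t + 20*X)
(R(2, 4)*(-6))*m(-1) = ((-2 + 4 + 20*2)*(-6))*(4*(-1)**2) = ((-2 + 4 + 40)*(-6))*(4*1) = (42*(-6))*4 = -252*4 = -1008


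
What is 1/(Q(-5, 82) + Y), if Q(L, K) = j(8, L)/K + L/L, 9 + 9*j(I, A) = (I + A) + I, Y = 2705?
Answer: 369/998515 ≈ 0.00036955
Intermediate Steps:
j(I, A) = -1 + A/9 + 2*I/9 (j(I, A) = -1 + ((I + A) + I)/9 = -1 + ((A + I) + I)/9 = -1 + (A + 2*I)/9 = -1 + (A/9 + 2*I/9) = -1 + A/9 + 2*I/9)
Q(L, K) = 1 + (7/9 + L/9)/K (Q(L, K) = (-1 + L/9 + (2/9)*8)/K + L/L = (-1 + L/9 + 16/9)/K + 1 = (7/9 + L/9)/K + 1 = 1 + (7/9 + L/9)/K)
1/(Q(-5, 82) + Y) = 1/((⅑)*(7 - 5 + 9*82)/82 + 2705) = 1/((⅑)*(1/82)*(7 - 5 + 738) + 2705) = 1/((⅑)*(1/82)*740 + 2705) = 1/(370/369 + 2705) = 1/(998515/369) = 369/998515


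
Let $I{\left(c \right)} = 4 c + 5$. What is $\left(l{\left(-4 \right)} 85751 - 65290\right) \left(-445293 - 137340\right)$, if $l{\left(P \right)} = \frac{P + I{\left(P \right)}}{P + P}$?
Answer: $- \frac{445099567185}{8} \approx -5.5637 \cdot 10^{10}$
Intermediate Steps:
$I{\left(c \right)} = 5 + 4 c$
$l{\left(P \right)} = \frac{5 + 5 P}{2 P}$ ($l{\left(P \right)} = \frac{P + \left(5 + 4 P\right)}{P + P} = \frac{5 + 5 P}{2 P}$)
$\left(l{\left(-4 \right)} 85751 - 65290\right) \left(-445293 - 137340\right) = \left(\frac{5 \left(1 - 4\right)}{2 \left(-4\right)} 85751 - 65290\right) \left(-445293 - 137340\right) = \left(\frac{5}{2} \left(- \frac{1}{4}\right) \left(-3\right) 85751 - 65290\right) \left(-582633\right) = \left(\frac{15}{8} \cdot 85751 - 65290\right) \left(-582633\right) = \left(\frac{1286265}{8} - 65290\right) \left(-582633\right) = \frac{763945}{8} \left(-582633\right) = - \frac{445099567185}{8}$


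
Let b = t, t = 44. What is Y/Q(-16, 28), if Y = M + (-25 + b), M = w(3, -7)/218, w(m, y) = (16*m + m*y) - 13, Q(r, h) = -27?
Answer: -2078/2943 ≈ -0.70608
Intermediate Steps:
w(m, y) = -13 + 16*m + m*y
M = 7/109 (M = (-13 + 16*3 + 3*(-7))/218 = (-13 + 48 - 21)*(1/218) = 14*(1/218) = 7/109 ≈ 0.064220)
b = 44
Y = 2078/109 (Y = 7/109 + (-25 + 44) = 7/109 + 19 = 2078/109 ≈ 19.064)
Y/Q(-16, 28) = (2078/109)/(-27) = (2078/109)*(-1/27) = -2078/2943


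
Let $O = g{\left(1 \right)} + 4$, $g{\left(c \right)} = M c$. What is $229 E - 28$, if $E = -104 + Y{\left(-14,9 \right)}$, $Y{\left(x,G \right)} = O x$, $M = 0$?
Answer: $-36668$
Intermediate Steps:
$g{\left(c \right)} = 0$ ($g{\left(c \right)} = 0 c = 0$)
$O = 4$ ($O = 0 + 4 = 4$)
$Y{\left(x,G \right)} = 4 x$
$E = -160$ ($E = -104 + 4 \left(-14\right) = -104 - 56 = -160$)
$229 E - 28 = 229 \left(-160\right) - 28 = -36640 - 28 = -36668$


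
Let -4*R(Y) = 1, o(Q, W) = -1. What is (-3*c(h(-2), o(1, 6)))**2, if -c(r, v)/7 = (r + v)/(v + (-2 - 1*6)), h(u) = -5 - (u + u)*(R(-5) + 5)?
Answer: 8281/9 ≈ 920.11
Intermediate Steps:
R(Y) = -1/4 (R(Y) = -1/4*1 = -1/4)
h(u) = -5 - 19*u/2 (h(u) = -5 - (u + u)*(-1/4 + 5) = -5 - 2*u*19/4 = -5 - 19*u/2)
c(r, v) = -7*(r + v)/(-8 + v) (c(r, v) = -7*(r + v)/(v + (-2 - 1*6)) = -7*(r + v)/(v + (-2 - 6)) = -7*(r + v)/(v - 8) = -7*(r + v)/(-8 + v))
(-3*c(h(-2), o(1, 6)))**2 = (-21*(-(-5 - 19/2*(-2)) - 1*(-1))/(-8 - 1))**2 = (-21*(-(-5 + 19) + 1)/(-9))**2 = (-21*(-1)*(-1*14 + 1)/9)**2 = (-21*(-1)*(-14 + 1)/9)**2 = (-21*(-1)*(-13)/9)**2 = (-3*91/9)**2 = (-91/3)**2 = 8281/9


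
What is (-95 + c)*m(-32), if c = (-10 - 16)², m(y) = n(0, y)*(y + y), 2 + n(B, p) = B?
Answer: 74368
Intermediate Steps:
n(B, p) = -2 + B
m(y) = -4*y (m(y) = (-2 + 0)*(y + y) = -4*y)
c = 676 (c = (-26)² = 676)
(-95 + c)*m(-32) = (-95 + 676)*(-4*(-32)) = 581*128 = 74368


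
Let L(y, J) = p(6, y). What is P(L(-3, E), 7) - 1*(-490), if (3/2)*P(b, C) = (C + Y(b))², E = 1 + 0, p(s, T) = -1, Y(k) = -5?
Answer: 1478/3 ≈ 492.67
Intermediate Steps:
E = 1
L(y, J) = -1
P(b, C) = 2*(-5 + C)²/3 (P(b, C) = 2*(C - 5)²/3 = 2*(-5 + C)²/3)
P(L(-3, E), 7) - 1*(-490) = 2*(-5 + 7)²/3 - 1*(-490) = (⅔)*2² + 490 = (⅔)*4 + 490 = 8/3 + 490 = 1478/3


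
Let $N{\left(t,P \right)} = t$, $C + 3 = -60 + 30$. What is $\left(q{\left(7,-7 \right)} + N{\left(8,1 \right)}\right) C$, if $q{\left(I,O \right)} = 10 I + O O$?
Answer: $-4191$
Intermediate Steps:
$C = -33$ ($C = -3 + \left(-60 + 30\right) = -3 - 30 = -33$)
$q{\left(I,O \right)} = O^{2} + 10 I$ ($q{\left(I,O \right)} = 10 I + O^{2} = O^{2} + 10 I$)
$\left(q{\left(7,-7 \right)} + N{\left(8,1 \right)}\right) C = \left(\left(\left(-7\right)^{2} + 10 \cdot 7\right) + 8\right) \left(-33\right) = \left(\left(49 + 70\right) + 8\right) \left(-33\right) = \left(119 + 8\right) \left(-33\right) = 127 \left(-33\right) = -4191$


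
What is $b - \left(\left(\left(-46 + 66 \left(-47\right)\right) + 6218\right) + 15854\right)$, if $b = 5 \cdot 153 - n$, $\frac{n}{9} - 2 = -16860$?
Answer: $133563$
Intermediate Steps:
$n = -151722$ ($n = 18 + 9 \left(-16860\right) = 18 - 151740 = -151722$)
$b = 152487$ ($b = 5 \cdot 153 - -151722 = 765 + 151722 = 152487$)
$b - \left(\left(\left(-46 + 66 \left(-47\right)\right) + 6218\right) + 15854\right) = 152487 - \left(\left(\left(-46 + 66 \left(-47\right)\right) + 6218\right) + 15854\right) = 152487 - \left(\left(\left(-46 - 3102\right) + 6218\right) + 15854\right) = 152487 - \left(\left(-3148 + 6218\right) + 15854\right) = 152487 - \left(3070 + 15854\right) = 152487 - 18924 = 133563$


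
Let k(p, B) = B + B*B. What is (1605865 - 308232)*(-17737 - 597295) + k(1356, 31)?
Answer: -798085818264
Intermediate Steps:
k(p, B) = B + B**2
(1605865 - 308232)*(-17737 - 597295) + k(1356, 31) = (1605865 - 308232)*(-17737 - 597295) + 31*(1 + 31) = 1297633*(-615032) + 31*32 = -798085819256 + 992 = -798085818264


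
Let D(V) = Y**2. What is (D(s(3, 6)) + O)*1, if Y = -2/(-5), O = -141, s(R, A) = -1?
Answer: -3521/25 ≈ -140.84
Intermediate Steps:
Y = 2/5 (Y = -2*(-1/5) = 2/5 ≈ 0.40000)
D(V) = 4/25 (D(V) = (2/5)**2 = 4/25)
(D(s(3, 6)) + O)*1 = (4/25 - 141)*1 = -3521/25*1 = -3521/25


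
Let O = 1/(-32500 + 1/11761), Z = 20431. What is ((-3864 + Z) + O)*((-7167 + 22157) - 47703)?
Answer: -207153299428313636/382232499 ≈ -5.4196e+8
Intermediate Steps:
O = -11761/382232499 (O = 1/(-32500 + 1/11761) = 1/(-382232499/11761) = -11761/382232499 ≈ -3.0769e-5)
((-3864 + Z) + O)*((-7167 + 22157) - 47703) = ((-3864 + 20431) - 11761/382232499)*((-7167 + 22157) - 47703) = (16567 - 11761/382232499)*(14990 - 47703) = (6332445799172/382232499)*(-32713) = -207153299428313636/382232499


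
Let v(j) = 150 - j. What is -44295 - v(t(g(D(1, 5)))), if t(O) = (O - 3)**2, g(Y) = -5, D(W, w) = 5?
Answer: -44381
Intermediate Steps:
t(O) = (-3 + O)**2
-44295 - v(t(g(D(1, 5)))) = -44295 - (150 - (-3 - 5)**2) = -44295 - (150 - 1*(-8)**2) = -44295 - (150 - 1*64) = -44295 - (150 - 64) = -44295 - 1*86 = -44295 - 86 = -44381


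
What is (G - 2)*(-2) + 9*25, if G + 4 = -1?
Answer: 239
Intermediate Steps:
G = -5 (G = -4 - 1 = -5)
(G - 2)*(-2) + 9*25 = (-5 - 2)*(-2) + 9*25 = -7*(-2) + 225 = 14 + 225 = 239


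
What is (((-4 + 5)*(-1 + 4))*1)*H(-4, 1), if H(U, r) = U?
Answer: -12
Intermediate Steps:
(((-4 + 5)*(-1 + 4))*1)*H(-4, 1) = (((-4 + 5)*(-1 + 4))*1)*(-4) = ((1*3)*1)*(-4) = (3*1)*(-4) = 3*(-4) = -12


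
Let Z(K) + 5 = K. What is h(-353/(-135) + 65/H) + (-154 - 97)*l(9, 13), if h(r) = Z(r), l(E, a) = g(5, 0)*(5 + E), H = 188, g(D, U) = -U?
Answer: -51761/25380 ≈ -2.0394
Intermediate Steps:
Z(K) = -5 + K
l(E, a) = 0 (l(E, a) = (-1*0)*(5 + E) = 0*(5 + E) = 0)
h(r) = -5 + r
h(-353/(-135) + 65/H) + (-154 - 97)*l(9, 13) = (-5 + (-353/(-135) + 65/188)) + (-154 - 97)*0 = (-5 + (-353*(-1/135) + 65*(1/188))) - 251*0 = (-5 + (353/135 + 65/188)) + 0 = (-5 + 75139/25380) + 0 = -51761/25380 + 0 = -51761/25380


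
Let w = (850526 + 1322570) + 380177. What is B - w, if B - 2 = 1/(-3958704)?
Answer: -10107644120785/3958704 ≈ -2.5533e+6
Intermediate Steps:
w = 2553273 (w = 2173096 + 380177 = 2553273)
B = 7917407/3958704 (B = 2 + 1/(-3958704) = 2 - 1/3958704 = 7917407/3958704 ≈ 2.0000)
B - w = 7917407/3958704 - 1*2553273 = 7917407/3958704 - 2553273 = -10107644120785/3958704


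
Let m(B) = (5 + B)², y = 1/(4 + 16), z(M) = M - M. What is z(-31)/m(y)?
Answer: 0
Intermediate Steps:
z(M) = 0
y = 1/20 ≈ 0.050000
z(-31)/m(y) = 0/((5 + 1/20)²) = 0/((101/20)²) = 0/(10201/400) = 0*(400/10201) = 0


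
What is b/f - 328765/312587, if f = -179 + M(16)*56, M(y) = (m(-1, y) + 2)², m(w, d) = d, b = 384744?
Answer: 114359709503/5615625455 ≈ 20.365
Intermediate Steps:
M(y) = (2 + y)² (M(y) = (y + 2)² = (2 + y)²)
f = 17965 (f = -179 + (2 + 16)²*56 = -179 + 18²*56 = -179 + 324*56 = -179 + 18144 = 17965)
b/f - 328765/312587 = 384744/17965 - 328765/312587 = 114359709503/5615625455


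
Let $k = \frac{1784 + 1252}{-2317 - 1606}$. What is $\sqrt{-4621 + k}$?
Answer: $\frac{i \sqrt{71128772137}}{3923} \approx 67.984 i$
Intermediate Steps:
$k = - \frac{3036}{3923}$ ($k = \frac{3036}{-3923} = 3036 \left(- \frac{1}{3923}\right) = - \frac{3036}{3923} \approx -0.7739$)
$\sqrt{-4621 + k} = \sqrt{-4621 - \frac{3036}{3923}} = \sqrt{- \frac{18131219}{3923}} = \frac{i \sqrt{71128772137}}{3923}$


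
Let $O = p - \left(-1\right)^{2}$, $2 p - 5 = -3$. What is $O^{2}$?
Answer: $0$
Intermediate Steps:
$p = 1$ ($p = \frac{5}{2} + \frac{1}{2} \left(-3\right) = \frac{5}{2} - \frac{3}{2} = 1$)
$O = 0$ ($O = 1 - \left(-1\right)^{2} = 1 - 1 = 0$)
$O^{2} = 0^{2} = 0$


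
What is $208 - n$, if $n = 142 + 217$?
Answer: $-151$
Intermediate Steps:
$n = 359$
$208 - n = 208 - 359 = -151$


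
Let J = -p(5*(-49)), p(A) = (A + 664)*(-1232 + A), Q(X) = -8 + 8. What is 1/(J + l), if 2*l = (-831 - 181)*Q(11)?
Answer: 1/618863 ≈ 1.6159e-6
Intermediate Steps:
Q(X) = 0
p(A) = (-1232 + A)*(664 + A) (p(A) = (664 + A)*(-1232 + A) = (-1232 + A)*(664 + A))
J = 618863 (J = -(-818048 + (5*(-49))² - 2840*(-49)) = -(-818048 + (-245)² - 568*(-245)) = -(-818048 + 60025 + 139160) = -1*(-618863) = 618863)
l = 0 (l = ((-831 - 181)*0)/2 = (-1012*0)/2 = (½)*0 = 0)
1/(J + l) = 1/(618863 + 0) = 1/618863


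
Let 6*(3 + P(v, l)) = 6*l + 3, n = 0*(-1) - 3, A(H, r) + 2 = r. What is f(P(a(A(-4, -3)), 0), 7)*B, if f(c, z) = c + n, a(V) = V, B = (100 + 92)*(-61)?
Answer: 64416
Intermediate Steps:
A(H, r) = -2 + r
B = -11712 (B = 192*(-61) = -11712)
n = -3 (n = 0 - 3 = -3)
P(v, l) = -5/2 + l (P(v, l) = -3 + (6*l + 3)/6 = -3 + (3 + 6*l)/6 = -3 + (1/2 + l) = -5/2 + l)
f(c, z) = -3 + c (f(c, z) = c - 3 = -3 + c)
f(P(a(A(-4, -3)), 0), 7)*B = (-3 + (-5/2 + 0))*(-11712) = (-3 - 5/2)*(-11712) = -11/2*(-11712) = 64416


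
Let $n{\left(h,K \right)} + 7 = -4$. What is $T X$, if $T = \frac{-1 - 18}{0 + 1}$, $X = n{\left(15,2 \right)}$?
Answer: $209$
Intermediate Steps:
$n{\left(h,K \right)} = -11$ ($n{\left(h,K \right)} = -7 - 4 = -11$)
$X = -11$
$T = -19$ ($T = - \frac{19}{1} = \left(-19\right) 1 = -19$)
$T X = \left(-19\right) \left(-11\right) = 209$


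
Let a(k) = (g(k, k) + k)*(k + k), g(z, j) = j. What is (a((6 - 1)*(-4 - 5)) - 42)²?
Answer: 64931364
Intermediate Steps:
a(k) = 4*k² (a(k) = (k + k)*(k + k) = (2*k)*(2*k) = 4*k²)
(a((6 - 1)*(-4 - 5)) - 42)² = (4*((6 - 1)*(-4 - 5))² - 42)² = (4*(5*(-9))² - 42)² = (4*(-45)² - 42)² = (4*2025 - 42)² = (8100 - 42)² = 8058² = 64931364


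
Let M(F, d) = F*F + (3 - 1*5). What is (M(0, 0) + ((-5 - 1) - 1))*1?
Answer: -9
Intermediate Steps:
M(F, d) = -2 + F**2 (M(F, d) = F**2 + (3 - 5) = F**2 - 2 = -2 + F**2)
(M(0, 0) + ((-5 - 1) - 1))*1 = ((-2 + 0**2) + ((-5 - 1) - 1))*1 = ((-2 + 0) + (-6 - 1))*1 = (-2 - 7)*1 = -9*1 = -9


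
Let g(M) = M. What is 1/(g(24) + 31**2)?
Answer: 1/985 ≈ 0.0010152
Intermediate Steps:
1/(g(24) + 31**2) = 1/(24 + 31**2) = 1/(24 + 961) = 1/985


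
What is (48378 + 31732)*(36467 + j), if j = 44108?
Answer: 6454863250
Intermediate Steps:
(48378 + 31732)*(36467 + j) = (48378 + 31732)*(36467 + 44108) = 80110*80575 = 6454863250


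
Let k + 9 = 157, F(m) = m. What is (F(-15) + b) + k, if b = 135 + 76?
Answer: 344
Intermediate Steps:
b = 211
k = 148 (k = -9 + 157 = 148)
(F(-15) + b) + k = (-15 + 211) + 148 = 196 + 148 = 344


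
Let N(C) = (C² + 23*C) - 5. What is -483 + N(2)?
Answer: -438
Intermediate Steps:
N(C) = -5 + C² + 23*C
-483 + N(2) = -483 + (-5 + 2² + 23*2) = -483 + (-5 + 4 + 46) = -483 + 45 = -438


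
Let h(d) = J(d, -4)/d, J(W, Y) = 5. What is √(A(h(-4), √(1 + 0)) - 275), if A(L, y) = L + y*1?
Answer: I*√1101/2 ≈ 16.591*I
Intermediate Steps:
h(d) = 5/d
A(L, y) = L + y
√(A(h(-4), √(1 + 0)) - 275) = √((5/(-4) + √(1 + 0)) - 275) = √((5*(-¼) + √1) - 275) = √((-5/4 + 1) - 275) = √(-¼ - 275) = √(-1101/4) = I*√1101/2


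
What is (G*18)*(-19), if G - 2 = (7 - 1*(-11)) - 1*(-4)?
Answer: -8208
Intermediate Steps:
G = 24 (G = 2 + ((7 - 1*(-11)) - 1*(-4)) = 2 + ((7 + 11) + 4) = 2 + (18 + 4) = 2 + 22 = 24)
(G*18)*(-19) = (24*18)*(-19) = 432*(-19) = -8208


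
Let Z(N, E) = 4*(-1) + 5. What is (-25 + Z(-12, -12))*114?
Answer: -2736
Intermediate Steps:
Z(N, E) = 1 (Z(N, E) = -4 + 5 = 1)
(-25 + Z(-12, -12))*114 = (-25 + 1)*114 = -24*114 = -2736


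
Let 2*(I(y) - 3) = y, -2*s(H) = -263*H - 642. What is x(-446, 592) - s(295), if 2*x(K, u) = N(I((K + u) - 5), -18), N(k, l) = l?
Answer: -78245/2 ≈ -39123.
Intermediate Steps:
s(H) = 321 + 263*H/2 (s(H) = -(-263*H - 642)/2 = -(-642 - 263*H)/2 = 321 + 263*H/2)
I(y) = 3 + y/2
x(K, u) = -9 (x(K, u) = (½)*(-18) = -9)
x(-446, 592) - s(295) = -9 - (321 + (263/2)*295) = -9 - (321 + 77585/2) = -9 - 1*78227/2 = -9 - 78227/2 = -78245/2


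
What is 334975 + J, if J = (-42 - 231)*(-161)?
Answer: 378928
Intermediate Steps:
J = 43953 (J = -273*(-161) = 43953)
334975 + J = 334975 + 43953 = 378928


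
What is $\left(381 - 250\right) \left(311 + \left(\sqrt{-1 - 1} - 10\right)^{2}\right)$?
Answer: $53579 - 2620 i \sqrt{2} \approx 53579.0 - 3705.2 i$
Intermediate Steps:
$\left(381 - 250\right) \left(311 + \left(\sqrt{-1 - 1} - 10\right)^{2}\right) = 131 \left(311 + \left(\sqrt{-2} - 10\right)^{2}\right) = 131 \left(311 + \left(i \sqrt{2} - 10\right)^{2}\right) = 131 \left(311 + \left(-10 + i \sqrt{2}\right)^{2}\right) = 40741 + 131 \left(-10 + i \sqrt{2}\right)^{2}$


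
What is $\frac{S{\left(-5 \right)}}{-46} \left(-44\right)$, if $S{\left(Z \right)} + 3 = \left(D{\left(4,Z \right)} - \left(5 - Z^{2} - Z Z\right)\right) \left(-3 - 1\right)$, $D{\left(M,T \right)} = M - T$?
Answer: $- \frac{4818}{23} \approx -209.48$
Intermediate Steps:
$S{\left(Z \right)} = 1 - 8 Z^{2} + 4 Z$ ($S{\left(Z \right)} = -3 + \left(\left(4 - Z\right) - \left(5 - Z^{2} - Z Z\right)\right) \left(-3 - 1\right) = -3 + \left(\left(4 - Z\right) + \left(\left(Z^{2} + Z^{2}\right) - 5\right)\right) \left(-4\right) = -3 + \left(\left(4 - Z\right) + \left(2 Z^{2} - 5\right)\right) \left(-4\right) = -3 + \left(\left(4 - Z\right) + \left(-5 + 2 Z^{2}\right)\right) \left(-4\right) = -3 + \left(-1 - Z + 2 Z^{2}\right) \left(-4\right) = -3 + \left(4 - 8 Z^{2} + 4 Z\right) = 1 - 8 Z^{2} + 4 Z$)
$\frac{S{\left(-5 \right)}}{-46} \left(-44\right) = \frac{1 - 8 \left(-5\right)^{2} + 4 \left(-5\right)}{-46} \left(-44\right) = \left(1 - 200 - 20\right) \left(- \frac{1}{46}\right) \left(-44\right) = \left(-219\right) \left(- \frac{1}{46}\right) \left(-44\right) = \frac{219}{46} \left(-44\right) = - \frac{4818}{23}$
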